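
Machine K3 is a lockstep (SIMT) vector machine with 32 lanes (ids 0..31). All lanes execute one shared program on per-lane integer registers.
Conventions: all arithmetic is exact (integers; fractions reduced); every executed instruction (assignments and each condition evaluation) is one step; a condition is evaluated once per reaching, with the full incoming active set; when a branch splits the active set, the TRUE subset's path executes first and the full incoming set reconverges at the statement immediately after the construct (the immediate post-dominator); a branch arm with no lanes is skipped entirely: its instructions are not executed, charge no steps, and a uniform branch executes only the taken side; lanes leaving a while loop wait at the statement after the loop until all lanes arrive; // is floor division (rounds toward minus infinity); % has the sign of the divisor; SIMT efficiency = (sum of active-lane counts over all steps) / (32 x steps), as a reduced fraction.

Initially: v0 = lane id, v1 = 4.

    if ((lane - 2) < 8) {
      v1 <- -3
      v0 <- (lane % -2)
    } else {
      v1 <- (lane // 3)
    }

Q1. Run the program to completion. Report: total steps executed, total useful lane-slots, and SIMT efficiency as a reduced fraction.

Answer: 4 steps, 74 useful, 37/64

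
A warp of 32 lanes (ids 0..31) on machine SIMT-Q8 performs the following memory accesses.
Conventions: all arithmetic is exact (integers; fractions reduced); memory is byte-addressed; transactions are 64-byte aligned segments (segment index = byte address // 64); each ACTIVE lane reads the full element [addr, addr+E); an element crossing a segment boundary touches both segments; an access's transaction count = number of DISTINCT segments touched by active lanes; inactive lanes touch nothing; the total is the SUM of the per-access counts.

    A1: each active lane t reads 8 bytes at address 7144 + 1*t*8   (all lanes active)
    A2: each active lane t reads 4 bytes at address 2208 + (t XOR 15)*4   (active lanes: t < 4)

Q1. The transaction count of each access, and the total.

A1: 5 transactions
A2: 1 transaction

Answer: 5,1; total 6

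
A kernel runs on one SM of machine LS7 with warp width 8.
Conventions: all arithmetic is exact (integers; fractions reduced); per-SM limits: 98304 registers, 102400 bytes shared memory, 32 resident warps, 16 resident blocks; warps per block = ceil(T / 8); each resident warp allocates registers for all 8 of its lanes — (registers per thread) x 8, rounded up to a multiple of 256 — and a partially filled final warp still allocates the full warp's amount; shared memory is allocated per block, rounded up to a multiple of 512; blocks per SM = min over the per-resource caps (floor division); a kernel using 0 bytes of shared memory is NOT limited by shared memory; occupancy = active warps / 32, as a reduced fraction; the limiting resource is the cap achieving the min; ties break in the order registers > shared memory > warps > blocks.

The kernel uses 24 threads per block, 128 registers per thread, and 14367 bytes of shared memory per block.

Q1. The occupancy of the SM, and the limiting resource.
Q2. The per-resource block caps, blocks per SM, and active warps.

Answer: occupancy 9/16, limited by shared memory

registers: 32 blocks
shared memory: 6 blocks
warps: 10 blocks
blocks: 16 blocks

Answer: 6 blocks, 18 active warps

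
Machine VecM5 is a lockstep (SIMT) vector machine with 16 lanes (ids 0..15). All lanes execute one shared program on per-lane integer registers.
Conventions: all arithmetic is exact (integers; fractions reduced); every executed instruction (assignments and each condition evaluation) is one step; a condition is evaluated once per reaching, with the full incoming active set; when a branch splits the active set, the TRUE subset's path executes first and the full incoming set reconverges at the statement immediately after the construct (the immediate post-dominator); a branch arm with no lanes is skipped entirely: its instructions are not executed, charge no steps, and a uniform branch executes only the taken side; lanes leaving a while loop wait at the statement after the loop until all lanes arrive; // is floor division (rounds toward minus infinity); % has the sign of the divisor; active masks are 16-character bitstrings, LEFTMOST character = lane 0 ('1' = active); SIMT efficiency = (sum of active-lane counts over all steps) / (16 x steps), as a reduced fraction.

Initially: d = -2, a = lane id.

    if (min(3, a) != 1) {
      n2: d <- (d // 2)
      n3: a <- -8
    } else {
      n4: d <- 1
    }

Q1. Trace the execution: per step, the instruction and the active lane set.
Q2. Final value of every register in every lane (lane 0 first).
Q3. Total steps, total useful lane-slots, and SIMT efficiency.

step 0: eval (min(3, a) != 1)        1111111111111111
step 1: d <- (d // 2)                1011111111111111
step 2: a <- -8                      1011111111111111
step 3: d <- 1                       0100000000000000

Answer: 4 steps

d: -1,1,-1,-1,-1,-1,-1,-1,-1,-1,-1,-1,-1,-1,-1,-1
a: -8,1,-8,-8,-8,-8,-8,-8,-8,-8,-8,-8,-8,-8,-8,-8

steps = 4; useful = 47; efficiency = 47/64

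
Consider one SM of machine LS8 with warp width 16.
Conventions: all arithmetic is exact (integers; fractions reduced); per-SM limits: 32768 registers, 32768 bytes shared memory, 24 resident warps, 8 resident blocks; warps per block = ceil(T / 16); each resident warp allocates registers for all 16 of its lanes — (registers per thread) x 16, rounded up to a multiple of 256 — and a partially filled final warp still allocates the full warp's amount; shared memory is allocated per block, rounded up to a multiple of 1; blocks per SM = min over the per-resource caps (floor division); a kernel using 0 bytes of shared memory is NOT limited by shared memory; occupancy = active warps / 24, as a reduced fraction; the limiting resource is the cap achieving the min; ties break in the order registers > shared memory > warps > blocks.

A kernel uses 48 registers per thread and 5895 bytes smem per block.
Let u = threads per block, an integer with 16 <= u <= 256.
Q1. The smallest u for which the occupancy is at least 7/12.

Answer: u = 33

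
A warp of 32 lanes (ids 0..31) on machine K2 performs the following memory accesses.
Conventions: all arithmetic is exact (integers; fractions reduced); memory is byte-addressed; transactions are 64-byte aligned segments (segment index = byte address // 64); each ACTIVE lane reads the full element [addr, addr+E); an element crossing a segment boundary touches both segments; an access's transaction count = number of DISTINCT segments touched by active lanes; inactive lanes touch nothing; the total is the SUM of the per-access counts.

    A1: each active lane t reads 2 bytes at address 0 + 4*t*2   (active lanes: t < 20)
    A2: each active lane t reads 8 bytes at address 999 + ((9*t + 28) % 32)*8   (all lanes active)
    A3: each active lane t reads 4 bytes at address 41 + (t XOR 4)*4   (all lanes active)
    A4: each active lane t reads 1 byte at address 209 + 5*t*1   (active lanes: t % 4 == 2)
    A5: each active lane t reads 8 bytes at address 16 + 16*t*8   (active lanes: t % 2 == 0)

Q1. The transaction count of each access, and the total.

A1: 3 transactions
A2: 5 transactions
A3: 3 transactions
A4: 3 transactions
A5: 16 transactions

Answer: 3,5,3,3,16; total 30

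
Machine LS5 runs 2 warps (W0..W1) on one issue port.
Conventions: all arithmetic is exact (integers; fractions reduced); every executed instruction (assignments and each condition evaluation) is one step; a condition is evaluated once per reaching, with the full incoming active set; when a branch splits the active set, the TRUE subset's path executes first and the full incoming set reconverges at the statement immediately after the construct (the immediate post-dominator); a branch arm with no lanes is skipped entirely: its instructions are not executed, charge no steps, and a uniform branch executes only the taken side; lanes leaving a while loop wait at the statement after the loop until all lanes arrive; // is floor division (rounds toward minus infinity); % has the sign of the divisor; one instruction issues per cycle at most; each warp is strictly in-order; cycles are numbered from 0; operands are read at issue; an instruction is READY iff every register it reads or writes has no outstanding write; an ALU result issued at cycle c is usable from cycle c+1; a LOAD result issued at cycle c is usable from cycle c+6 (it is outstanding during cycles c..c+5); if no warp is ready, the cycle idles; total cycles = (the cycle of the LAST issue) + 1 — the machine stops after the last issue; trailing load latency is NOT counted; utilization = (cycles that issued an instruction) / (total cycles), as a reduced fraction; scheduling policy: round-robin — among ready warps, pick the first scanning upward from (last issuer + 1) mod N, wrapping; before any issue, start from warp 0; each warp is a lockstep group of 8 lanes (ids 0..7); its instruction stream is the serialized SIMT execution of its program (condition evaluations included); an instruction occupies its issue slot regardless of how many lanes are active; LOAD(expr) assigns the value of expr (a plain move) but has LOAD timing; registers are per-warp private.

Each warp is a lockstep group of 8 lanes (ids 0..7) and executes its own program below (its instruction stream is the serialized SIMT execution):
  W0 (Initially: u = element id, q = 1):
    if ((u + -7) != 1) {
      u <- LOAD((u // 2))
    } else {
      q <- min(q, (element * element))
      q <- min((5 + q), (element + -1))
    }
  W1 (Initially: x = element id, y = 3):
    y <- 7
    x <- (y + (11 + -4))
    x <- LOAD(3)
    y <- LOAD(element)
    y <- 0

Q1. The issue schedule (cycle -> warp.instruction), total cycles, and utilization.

cycle 0: W0.I0
cycle 1: W1.I0
cycle 2: W0.I1
cycle 3: W1.I1
cycle 4: W1.I2
cycle 5: W1.I3
cycle 6: idle
cycle 7: idle
cycle 8: idle
cycle 9: idle
cycle 10: idle
cycle 11: W1.I4

Answer: 12 cycles, utilization 7/12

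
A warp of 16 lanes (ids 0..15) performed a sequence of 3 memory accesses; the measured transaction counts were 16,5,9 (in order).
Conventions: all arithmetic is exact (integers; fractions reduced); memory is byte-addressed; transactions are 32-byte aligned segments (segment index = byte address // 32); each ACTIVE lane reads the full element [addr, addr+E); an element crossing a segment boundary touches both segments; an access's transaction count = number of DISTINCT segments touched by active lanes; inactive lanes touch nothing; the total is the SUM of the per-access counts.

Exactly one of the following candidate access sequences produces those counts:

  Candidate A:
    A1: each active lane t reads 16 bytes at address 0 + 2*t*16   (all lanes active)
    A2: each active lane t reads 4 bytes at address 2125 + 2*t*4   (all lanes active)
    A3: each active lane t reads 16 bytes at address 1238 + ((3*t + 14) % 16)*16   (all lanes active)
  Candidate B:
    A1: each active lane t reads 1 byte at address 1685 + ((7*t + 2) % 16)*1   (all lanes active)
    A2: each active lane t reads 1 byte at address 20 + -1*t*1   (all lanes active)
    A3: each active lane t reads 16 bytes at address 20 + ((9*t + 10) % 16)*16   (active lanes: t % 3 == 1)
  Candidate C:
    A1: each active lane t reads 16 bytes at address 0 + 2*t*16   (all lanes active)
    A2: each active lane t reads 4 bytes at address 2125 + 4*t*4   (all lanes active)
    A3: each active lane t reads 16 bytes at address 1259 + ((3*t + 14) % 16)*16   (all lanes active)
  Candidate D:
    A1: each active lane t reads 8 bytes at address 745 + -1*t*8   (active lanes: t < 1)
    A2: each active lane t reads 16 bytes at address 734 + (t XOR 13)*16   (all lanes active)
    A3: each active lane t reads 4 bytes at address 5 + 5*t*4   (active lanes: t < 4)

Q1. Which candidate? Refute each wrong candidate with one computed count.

B: A1 gives 2 transactions, not 16
C: A2 gives 9 transactions, not 5
D: A1 gives 1 transaction, not 16
A: all counts match (16,5,9)

Answer: A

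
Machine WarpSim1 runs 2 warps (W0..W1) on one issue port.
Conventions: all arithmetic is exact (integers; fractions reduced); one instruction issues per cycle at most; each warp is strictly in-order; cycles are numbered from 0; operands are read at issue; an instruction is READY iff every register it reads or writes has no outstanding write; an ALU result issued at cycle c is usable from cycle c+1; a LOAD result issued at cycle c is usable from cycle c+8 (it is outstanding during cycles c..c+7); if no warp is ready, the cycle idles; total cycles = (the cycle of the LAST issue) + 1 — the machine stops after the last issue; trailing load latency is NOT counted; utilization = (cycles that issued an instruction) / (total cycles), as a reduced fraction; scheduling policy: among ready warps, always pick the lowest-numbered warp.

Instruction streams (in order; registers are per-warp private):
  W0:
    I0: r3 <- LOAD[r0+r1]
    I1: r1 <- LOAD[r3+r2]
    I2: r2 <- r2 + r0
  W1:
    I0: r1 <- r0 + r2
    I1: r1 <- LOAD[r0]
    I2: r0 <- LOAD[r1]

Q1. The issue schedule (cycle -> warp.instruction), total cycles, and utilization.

cycle 0: W0.I0
cycle 1: W1.I0
cycle 2: W1.I1
cycle 3: idle
cycle 4: idle
cycle 5: idle
cycle 6: idle
cycle 7: idle
cycle 8: W0.I1
cycle 9: W0.I2
cycle 10: W1.I2

Answer: 11 cycles, utilization 6/11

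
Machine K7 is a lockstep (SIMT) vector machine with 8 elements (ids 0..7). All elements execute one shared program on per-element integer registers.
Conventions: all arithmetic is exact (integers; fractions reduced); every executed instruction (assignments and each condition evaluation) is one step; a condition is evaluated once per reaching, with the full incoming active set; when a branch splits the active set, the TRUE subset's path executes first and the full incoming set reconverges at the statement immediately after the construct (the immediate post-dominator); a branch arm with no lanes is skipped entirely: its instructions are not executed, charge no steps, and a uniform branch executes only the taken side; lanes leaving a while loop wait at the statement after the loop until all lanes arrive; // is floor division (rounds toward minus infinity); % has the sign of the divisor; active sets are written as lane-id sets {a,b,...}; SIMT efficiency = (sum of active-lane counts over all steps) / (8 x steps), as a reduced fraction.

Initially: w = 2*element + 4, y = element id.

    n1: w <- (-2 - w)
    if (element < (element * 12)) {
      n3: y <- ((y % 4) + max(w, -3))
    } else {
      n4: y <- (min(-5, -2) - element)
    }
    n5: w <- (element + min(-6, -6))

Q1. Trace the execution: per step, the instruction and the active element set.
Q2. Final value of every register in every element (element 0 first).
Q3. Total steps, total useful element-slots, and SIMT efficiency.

step 0: w <- (-2 - w)                {0,1,2,3,4,5,6,7}
step 1: eval (element < (element * 12)) {0,1,2,3,4,5,6,7}
step 2: y <- ((y % 4) + max(w, -3))  {1,2,3,4,5,6,7}
step 3: y <- (min(-5, -2) - element) {0}
step 4: w <- (element + min(-6, -6)) {0,1,2,3,4,5,6,7}

Answer: 5 steps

w: -6,-5,-4,-3,-2,-1,0,1
y: -5,-2,-1,0,-3,-2,-1,0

steps = 5; useful = 32; efficiency = 32/40 = 4/5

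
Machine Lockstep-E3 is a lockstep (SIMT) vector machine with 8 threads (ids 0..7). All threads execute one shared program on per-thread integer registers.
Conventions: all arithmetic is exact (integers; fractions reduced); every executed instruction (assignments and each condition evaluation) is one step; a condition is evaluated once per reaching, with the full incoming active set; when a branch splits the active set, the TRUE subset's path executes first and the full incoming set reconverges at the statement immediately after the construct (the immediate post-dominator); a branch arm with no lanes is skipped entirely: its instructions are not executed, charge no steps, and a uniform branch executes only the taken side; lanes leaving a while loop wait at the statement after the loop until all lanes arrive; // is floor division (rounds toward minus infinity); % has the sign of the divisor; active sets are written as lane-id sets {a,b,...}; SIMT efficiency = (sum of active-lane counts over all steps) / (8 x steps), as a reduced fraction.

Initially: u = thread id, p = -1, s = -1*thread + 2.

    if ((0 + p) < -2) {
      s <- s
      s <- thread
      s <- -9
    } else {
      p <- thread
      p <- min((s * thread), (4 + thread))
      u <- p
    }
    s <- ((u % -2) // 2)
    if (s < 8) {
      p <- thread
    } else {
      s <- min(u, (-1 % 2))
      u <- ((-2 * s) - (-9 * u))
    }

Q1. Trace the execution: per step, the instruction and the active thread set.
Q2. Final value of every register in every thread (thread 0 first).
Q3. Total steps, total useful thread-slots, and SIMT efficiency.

step 0: eval ((0 + p) < -2)          {0,1,2,3,4,5,6,7}
step 1: p <- thread                  {0,1,2,3,4,5,6,7}
step 2: p <- min((s * thread), (4 + thread)) {0,1,2,3,4,5,6,7}
step 3: u <- p                       {0,1,2,3,4,5,6,7}
step 4: s <- ((u % -2) // 2)         {0,1,2,3,4,5,6,7}
step 5: eval (s < 8)                 {0,1,2,3,4,5,6,7}
step 6: p <- thread                  {0,1,2,3,4,5,6,7}

Answer: 7 steps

u: 0,1,0,-3,-8,-15,-24,-35
p: 0,1,2,3,4,5,6,7
s: 0,-1,0,-1,0,-1,0,-1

steps = 7; useful = 56; efficiency = 56/56 = 1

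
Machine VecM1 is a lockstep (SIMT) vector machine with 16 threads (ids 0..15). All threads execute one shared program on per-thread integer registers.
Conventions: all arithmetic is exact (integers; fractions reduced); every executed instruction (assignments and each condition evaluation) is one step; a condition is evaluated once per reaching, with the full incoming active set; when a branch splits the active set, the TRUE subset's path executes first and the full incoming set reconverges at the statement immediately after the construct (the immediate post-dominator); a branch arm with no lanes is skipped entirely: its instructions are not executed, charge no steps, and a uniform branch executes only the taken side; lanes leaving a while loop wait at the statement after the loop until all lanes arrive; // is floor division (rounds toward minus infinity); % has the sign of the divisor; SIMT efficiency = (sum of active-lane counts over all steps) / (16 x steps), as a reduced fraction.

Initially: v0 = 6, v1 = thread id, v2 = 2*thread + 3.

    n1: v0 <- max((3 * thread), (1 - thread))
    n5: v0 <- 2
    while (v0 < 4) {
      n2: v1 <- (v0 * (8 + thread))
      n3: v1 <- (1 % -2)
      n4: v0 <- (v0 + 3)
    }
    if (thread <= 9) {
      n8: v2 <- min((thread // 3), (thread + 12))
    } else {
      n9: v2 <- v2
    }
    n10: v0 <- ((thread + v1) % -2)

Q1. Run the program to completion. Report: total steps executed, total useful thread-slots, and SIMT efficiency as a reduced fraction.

Answer: 11 steps, 160 useful, 10/11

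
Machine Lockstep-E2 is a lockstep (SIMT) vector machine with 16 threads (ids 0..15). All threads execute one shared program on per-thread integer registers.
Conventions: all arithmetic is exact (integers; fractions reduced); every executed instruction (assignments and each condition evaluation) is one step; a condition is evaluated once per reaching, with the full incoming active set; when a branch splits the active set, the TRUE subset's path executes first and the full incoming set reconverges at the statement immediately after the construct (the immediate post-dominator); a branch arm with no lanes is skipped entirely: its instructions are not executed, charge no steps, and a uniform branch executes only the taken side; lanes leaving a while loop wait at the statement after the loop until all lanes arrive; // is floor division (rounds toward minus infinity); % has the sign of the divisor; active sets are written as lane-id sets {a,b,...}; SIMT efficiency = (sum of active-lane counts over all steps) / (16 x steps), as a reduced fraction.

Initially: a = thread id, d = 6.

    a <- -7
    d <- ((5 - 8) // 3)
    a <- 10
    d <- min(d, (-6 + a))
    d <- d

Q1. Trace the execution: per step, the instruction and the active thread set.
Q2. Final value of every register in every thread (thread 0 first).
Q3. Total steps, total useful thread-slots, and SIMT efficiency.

step 0: a <- -7                      {0,1,2,3,4,5,6,7,8,9,10,11,12,13,14,15}
step 1: d <- ((5 - 8) // 3)          {0,1,2,3,4,5,6,7,8,9,10,11,12,13,14,15}
step 2: a <- 10                      {0,1,2,3,4,5,6,7,8,9,10,11,12,13,14,15}
step 3: d <- min(d, (-6 + a))        {0,1,2,3,4,5,6,7,8,9,10,11,12,13,14,15}
step 4: d <- d                       {0,1,2,3,4,5,6,7,8,9,10,11,12,13,14,15}

Answer: 5 steps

a: 10,10,10,10,10,10,10,10,10,10,10,10,10,10,10,10
d: -1,-1,-1,-1,-1,-1,-1,-1,-1,-1,-1,-1,-1,-1,-1,-1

steps = 5; useful = 80; efficiency = 80/80 = 1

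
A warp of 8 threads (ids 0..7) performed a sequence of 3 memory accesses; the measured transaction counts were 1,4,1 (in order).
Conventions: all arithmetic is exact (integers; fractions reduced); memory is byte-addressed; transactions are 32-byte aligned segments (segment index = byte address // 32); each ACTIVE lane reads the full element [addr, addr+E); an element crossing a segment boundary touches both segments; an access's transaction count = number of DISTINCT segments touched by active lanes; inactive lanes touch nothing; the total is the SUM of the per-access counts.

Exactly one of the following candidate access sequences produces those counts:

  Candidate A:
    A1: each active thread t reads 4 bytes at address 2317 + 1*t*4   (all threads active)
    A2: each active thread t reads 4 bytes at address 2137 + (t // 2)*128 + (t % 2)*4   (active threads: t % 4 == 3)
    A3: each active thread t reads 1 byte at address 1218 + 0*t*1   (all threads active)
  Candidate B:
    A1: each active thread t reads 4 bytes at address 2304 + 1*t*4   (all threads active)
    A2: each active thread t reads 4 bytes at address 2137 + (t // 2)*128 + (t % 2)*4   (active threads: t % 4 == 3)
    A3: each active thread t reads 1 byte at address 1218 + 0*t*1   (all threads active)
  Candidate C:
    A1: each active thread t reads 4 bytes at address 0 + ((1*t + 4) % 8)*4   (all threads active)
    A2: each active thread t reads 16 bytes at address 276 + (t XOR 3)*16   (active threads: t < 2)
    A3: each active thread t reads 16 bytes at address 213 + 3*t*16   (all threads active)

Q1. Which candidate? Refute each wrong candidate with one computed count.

A: A1 gives 2 transactions, not 1
C: A2 gives 2 transactions, not 4
B: all counts match (1,4,1)

Answer: B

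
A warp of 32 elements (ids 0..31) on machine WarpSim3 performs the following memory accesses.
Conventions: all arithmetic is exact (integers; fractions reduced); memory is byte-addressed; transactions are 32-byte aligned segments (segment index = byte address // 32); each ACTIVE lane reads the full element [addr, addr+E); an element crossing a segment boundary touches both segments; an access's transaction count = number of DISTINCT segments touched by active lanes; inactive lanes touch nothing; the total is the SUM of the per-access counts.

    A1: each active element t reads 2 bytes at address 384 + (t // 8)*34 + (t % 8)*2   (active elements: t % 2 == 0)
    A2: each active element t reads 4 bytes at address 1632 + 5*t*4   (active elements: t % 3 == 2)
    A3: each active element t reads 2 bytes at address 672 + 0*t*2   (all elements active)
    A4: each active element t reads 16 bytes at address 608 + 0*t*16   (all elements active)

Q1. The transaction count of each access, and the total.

A1: 4 transactions
A2: 10 transactions
A3: 1 transaction
A4: 1 transaction

Answer: 4,10,1,1; total 16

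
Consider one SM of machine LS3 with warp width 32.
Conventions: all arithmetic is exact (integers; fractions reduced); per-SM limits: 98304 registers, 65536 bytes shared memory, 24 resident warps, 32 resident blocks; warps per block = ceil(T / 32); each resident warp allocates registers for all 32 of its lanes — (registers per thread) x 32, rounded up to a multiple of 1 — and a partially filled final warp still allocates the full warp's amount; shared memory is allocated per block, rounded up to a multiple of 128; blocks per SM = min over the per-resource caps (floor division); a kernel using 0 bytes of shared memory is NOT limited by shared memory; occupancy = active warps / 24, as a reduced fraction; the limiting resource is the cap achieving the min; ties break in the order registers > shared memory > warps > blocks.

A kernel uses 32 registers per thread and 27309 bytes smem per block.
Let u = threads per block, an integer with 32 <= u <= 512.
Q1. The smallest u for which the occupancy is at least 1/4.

Answer: u = 65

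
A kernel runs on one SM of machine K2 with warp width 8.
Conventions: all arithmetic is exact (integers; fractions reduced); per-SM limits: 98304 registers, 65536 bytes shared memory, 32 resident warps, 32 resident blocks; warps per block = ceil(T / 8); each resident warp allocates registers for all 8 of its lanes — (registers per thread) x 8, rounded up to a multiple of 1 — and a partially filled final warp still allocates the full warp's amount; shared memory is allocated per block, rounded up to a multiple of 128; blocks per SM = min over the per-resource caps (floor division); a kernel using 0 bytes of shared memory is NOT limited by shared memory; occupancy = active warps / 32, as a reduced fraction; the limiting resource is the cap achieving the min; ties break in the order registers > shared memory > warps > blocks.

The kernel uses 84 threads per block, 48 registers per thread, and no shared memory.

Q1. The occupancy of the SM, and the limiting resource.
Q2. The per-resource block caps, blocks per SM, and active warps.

Answer: occupancy 11/16, limited by warps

registers: 23 blocks
shared memory: no limit (kernel uses none)
warps: 2 blocks
blocks: 32 blocks

Answer: 2 blocks, 22 active warps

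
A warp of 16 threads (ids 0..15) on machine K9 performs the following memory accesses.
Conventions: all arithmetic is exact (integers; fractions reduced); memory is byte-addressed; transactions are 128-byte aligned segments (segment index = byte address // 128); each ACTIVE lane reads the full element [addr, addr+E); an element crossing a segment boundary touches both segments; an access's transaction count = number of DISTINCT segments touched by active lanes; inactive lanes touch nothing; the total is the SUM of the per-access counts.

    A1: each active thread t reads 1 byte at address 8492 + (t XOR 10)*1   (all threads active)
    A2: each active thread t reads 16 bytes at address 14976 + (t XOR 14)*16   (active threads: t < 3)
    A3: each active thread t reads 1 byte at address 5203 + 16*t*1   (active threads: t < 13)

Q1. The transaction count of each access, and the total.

A1: 1 transaction
A2: 1 transaction
A3: 3 transactions

Answer: 1,1,3; total 5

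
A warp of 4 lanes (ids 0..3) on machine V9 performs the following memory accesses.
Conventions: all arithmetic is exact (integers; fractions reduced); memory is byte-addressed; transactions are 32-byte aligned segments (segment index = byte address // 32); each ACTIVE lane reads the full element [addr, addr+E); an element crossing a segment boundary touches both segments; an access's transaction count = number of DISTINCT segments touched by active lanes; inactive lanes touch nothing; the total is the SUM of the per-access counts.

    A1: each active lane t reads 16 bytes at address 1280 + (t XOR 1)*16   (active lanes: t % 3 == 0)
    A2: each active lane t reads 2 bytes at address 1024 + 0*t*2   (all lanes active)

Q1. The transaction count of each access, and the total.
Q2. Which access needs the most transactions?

A1: 2 transactions
A2: 1 transaction

Answer: 2,1; total 3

Answer: A1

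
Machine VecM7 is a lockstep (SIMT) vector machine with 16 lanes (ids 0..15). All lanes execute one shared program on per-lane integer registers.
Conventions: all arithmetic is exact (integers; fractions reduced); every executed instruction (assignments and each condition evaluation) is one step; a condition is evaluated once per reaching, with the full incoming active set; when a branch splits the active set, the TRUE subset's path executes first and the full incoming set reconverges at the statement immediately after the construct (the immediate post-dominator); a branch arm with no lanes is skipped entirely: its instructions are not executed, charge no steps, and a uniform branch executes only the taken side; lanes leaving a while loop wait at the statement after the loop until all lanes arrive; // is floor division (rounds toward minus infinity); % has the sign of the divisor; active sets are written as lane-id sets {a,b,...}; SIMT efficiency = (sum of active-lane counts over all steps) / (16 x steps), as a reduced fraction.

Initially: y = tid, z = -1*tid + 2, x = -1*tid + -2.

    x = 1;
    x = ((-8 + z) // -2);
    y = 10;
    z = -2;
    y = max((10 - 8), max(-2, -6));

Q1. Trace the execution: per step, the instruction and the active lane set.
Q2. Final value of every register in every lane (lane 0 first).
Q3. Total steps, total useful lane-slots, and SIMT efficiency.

step 0: x <- 1                       {0,1,2,3,4,5,6,7,8,9,10,11,12,13,14,15}
step 1: x <- ((-8 + z) // -2)        {0,1,2,3,4,5,6,7,8,9,10,11,12,13,14,15}
step 2: y <- 10                      {0,1,2,3,4,5,6,7,8,9,10,11,12,13,14,15}
step 3: z <- -2                      {0,1,2,3,4,5,6,7,8,9,10,11,12,13,14,15}
step 4: y <- max((10 - 8), max(-2, -6)) {0,1,2,3,4,5,6,7,8,9,10,11,12,13,14,15}

Answer: 5 steps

y: 2,2,2,2,2,2,2,2,2,2,2,2,2,2,2,2
z: -2,-2,-2,-2,-2,-2,-2,-2,-2,-2,-2,-2,-2,-2,-2,-2
x: 3,3,4,4,5,5,6,6,7,7,8,8,9,9,10,10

steps = 5; useful = 80; efficiency = 80/80 = 1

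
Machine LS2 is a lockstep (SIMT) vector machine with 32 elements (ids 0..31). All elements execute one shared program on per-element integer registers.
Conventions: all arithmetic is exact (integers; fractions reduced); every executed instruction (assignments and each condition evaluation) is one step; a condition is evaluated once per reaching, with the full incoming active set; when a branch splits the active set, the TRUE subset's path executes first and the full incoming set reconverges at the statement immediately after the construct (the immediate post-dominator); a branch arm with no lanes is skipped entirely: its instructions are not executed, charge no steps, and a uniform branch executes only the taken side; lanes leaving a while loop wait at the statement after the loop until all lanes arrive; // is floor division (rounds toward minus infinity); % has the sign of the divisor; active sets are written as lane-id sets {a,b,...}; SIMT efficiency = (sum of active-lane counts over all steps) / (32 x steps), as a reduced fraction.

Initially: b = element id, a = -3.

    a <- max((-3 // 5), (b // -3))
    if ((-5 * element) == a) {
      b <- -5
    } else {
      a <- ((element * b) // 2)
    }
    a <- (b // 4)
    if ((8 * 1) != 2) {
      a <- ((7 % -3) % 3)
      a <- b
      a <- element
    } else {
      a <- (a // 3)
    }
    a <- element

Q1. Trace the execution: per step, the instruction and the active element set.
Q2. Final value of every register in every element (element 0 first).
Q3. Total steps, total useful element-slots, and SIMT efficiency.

step 0: a <- max((-3 // 5), (b // -3)) {0,1,2,3,4,5,6,7,8,9,10,11,12,13,14,15,16,17,18,19,20,21,22,23,24,25,26,27,28,29,30,31}
step 1: eval ((-5 * element) == a)   {0,1,2,3,4,5,6,7,8,9,10,11,12,13,14,15,16,17,18,19,20,21,22,23,24,25,26,27,28,29,30,31}
step 2: b <- -5                      {0}
step 3: a <- ((element * b) // 2)    {1,2,3,4,5,6,7,8,9,10,11,12,13,14,15,16,17,18,19,20,21,22,23,24,25,26,27,28,29,30,31}
step 4: a <- (b // 4)                {0,1,2,3,4,5,6,7,8,9,10,11,12,13,14,15,16,17,18,19,20,21,22,23,24,25,26,27,28,29,30,31}
step 5: eval ((8 * 1) != 2)          {0,1,2,3,4,5,6,7,8,9,10,11,12,13,14,15,16,17,18,19,20,21,22,23,24,25,26,27,28,29,30,31}
step 6: a <- ((7 % -3) % 3)          {0,1,2,3,4,5,6,7,8,9,10,11,12,13,14,15,16,17,18,19,20,21,22,23,24,25,26,27,28,29,30,31}
step 7: a <- b                       {0,1,2,3,4,5,6,7,8,9,10,11,12,13,14,15,16,17,18,19,20,21,22,23,24,25,26,27,28,29,30,31}
step 8: a <- element                 {0,1,2,3,4,5,6,7,8,9,10,11,12,13,14,15,16,17,18,19,20,21,22,23,24,25,26,27,28,29,30,31}
step 9: a <- element                 {0,1,2,3,4,5,6,7,8,9,10,11,12,13,14,15,16,17,18,19,20,21,22,23,24,25,26,27,28,29,30,31}

Answer: 10 steps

b: -5,1,2,3,4,5,6,7,8,9,10,11,12,13,14,15,16,17,18,19,20,21,22,23,24,25,26,27,28,29,30,31
a: 0,1,2,3,4,5,6,7,8,9,10,11,12,13,14,15,16,17,18,19,20,21,22,23,24,25,26,27,28,29,30,31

steps = 10; useful = 288; efficiency = 288/320 = 9/10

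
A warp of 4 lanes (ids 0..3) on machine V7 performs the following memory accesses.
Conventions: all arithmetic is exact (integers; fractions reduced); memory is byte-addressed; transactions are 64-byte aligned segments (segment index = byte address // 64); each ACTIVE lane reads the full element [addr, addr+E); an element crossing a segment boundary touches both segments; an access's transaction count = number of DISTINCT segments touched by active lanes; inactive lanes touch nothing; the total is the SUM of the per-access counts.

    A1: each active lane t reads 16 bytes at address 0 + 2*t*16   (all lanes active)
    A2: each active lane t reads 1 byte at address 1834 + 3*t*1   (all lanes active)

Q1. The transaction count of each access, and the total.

A1: 2 transactions
A2: 1 transaction

Answer: 2,1; total 3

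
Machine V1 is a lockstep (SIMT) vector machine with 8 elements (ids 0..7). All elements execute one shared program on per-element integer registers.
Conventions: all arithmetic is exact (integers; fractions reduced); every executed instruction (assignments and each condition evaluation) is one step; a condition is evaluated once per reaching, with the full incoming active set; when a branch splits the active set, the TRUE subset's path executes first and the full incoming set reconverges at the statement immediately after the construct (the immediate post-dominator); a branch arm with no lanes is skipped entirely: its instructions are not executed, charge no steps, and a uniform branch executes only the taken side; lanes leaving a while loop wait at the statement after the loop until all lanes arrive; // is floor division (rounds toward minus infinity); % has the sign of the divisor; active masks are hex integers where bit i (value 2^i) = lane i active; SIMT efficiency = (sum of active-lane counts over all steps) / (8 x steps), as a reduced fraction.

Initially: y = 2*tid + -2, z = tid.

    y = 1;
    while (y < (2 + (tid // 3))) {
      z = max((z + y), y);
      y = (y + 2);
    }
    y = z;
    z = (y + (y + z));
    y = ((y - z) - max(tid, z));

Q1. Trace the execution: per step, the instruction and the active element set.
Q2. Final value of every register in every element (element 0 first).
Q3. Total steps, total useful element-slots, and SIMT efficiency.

step 0: y <- 1                       0xff
step 1: eval (y < (2 + (tid // 3)))  0xff
step 2: z <- max((z + y), y)         0xff
step 3: y <- (y + 2)                 0xff
step 4: eval (y < (2 + (tid // 3)))  0xff
step 5: z <- max((z + y), y)         0xc0
step 6: y <- (y + 2)                 0xc0
step 7: eval (y < (2 + (tid // 3)))  0xc0
step 8: y <- z                       0xff
step 9: z <- (y + (y + z))           0xff
step 10: y <- ((y - z) - max(tid, z)) 0xff

Answer: 11 steps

y: -5,-10,-15,-20,-25,-30,-50,-55
z: 3,6,9,12,15,18,30,33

steps = 11; useful = 70; efficiency = 70/88 = 35/44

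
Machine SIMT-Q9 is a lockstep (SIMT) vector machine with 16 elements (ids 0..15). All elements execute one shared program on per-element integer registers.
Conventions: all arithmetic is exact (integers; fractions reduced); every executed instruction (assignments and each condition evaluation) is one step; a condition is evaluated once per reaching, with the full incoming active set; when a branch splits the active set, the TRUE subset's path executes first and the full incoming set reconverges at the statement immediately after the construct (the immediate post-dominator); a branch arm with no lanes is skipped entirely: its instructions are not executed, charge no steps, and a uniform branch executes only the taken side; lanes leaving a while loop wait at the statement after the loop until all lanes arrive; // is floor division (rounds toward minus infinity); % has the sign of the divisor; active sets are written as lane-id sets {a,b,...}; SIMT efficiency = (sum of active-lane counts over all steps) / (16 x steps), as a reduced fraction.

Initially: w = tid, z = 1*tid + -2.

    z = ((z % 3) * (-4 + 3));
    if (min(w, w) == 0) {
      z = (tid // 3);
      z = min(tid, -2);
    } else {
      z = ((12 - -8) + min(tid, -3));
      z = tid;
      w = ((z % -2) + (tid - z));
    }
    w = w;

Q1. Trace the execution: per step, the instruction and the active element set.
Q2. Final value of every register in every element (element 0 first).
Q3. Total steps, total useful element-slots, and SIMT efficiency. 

step 0: z <- ((z % 3) * (-4 + 3))    {0,1,2,3,4,5,6,7,8,9,10,11,12,13,14,15}
step 1: eval (min(w, w) == 0)        {0,1,2,3,4,5,6,7,8,9,10,11,12,13,14,15}
step 2: z <- (tid // 3)              {0}
step 3: z <- min(tid, -2)            {0}
step 4: z <- ((12 - -8) + min(tid, -3)) {1,2,3,4,5,6,7,8,9,10,11,12,13,14,15}
step 5: z <- tid                     {1,2,3,4,5,6,7,8,9,10,11,12,13,14,15}
step 6: w <- ((z % -2) + (tid - z))  {1,2,3,4,5,6,7,8,9,10,11,12,13,14,15}
step 7: w <- w                       {0,1,2,3,4,5,6,7,8,9,10,11,12,13,14,15}

Answer: 8 steps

w: 0,-1,0,-1,0,-1,0,-1,0,-1,0,-1,0,-1,0,-1
z: -2,1,2,3,4,5,6,7,8,9,10,11,12,13,14,15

steps = 8; useful = 95; efficiency = 95/128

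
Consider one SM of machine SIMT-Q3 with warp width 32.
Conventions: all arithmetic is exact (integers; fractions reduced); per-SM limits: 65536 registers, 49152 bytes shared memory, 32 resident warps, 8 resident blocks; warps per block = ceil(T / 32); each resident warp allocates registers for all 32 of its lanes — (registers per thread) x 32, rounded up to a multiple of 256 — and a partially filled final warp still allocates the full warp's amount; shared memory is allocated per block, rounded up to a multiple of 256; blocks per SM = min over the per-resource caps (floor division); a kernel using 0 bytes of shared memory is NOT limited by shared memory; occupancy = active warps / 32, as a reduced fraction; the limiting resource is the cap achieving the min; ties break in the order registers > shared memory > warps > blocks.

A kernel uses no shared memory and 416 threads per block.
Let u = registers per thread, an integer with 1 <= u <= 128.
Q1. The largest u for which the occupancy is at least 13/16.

Answer: u = 72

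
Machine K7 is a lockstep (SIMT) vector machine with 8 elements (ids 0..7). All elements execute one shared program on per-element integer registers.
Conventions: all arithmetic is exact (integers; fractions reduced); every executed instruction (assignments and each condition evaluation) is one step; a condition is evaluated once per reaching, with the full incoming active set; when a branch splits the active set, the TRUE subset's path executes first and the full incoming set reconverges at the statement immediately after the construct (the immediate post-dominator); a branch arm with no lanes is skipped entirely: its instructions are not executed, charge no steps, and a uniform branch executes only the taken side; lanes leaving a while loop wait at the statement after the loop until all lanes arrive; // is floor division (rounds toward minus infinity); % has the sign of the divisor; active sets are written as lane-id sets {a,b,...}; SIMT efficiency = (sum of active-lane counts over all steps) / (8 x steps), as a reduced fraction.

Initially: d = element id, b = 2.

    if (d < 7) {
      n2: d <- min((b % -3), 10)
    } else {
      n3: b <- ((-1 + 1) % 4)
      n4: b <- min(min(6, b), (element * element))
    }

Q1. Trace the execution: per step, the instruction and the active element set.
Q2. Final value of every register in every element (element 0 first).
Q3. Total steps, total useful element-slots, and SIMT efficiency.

step 0: eval (d < 7)                 {0,1,2,3,4,5,6,7}
step 1: d <- min((b % -3), 10)       {0,1,2,3,4,5,6}
step 2: b <- ((-1 + 1) % 4)          {7}
step 3: b <- min(min(6, b), (element * element)) {7}

Answer: 4 steps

d: -1,-1,-1,-1,-1,-1,-1,7
b: 2,2,2,2,2,2,2,0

steps = 4; useful = 17; efficiency = 17/32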